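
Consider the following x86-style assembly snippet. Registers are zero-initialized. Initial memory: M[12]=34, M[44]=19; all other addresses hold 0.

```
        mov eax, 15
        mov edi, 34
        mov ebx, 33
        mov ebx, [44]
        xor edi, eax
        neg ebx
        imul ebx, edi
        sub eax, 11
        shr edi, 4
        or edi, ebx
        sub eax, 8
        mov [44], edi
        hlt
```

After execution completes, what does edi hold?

-853

after mov eax, 15: eax=15
after mov edi, 34: edi=34
after mov ebx, 33: ebx=33
after mov ebx, [44]: ebx=M[44]=19
after xor edi, eax: edi=34^15=45
after neg ebx: ebx=-(19)=-19
after imul ebx, edi: ebx=(-19)*45=-855
after sub eax, 11: eax=15-11=4
after shr edi, 4: edi=45>>4=2
after or edi, ebx: edi=2|(-855)=-853
after sub eax, 8: eax=4-8=-4
mov [44], edi → M[44]=-853
halt.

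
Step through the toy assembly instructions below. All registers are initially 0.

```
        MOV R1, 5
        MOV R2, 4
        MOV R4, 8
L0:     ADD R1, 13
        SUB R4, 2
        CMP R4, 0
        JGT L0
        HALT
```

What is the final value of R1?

MOV R1, 5 → R1=5
MOV R2, 4 → R2=4
MOV R4, 8 → R4=8
ADD R1, 13 → R1=5+13=18
SUB R4, 2 → R4=8-2=6
CMP R4, 0  (cmp 6,0)
JGT L0: taken
ADD R1, 13 → R1=18+13=31
SUB R4, 2 → R4=6-2=4
CMP R4, 0  (cmp 4,0)
JGT L0: taken
ADD R1, 13 → R1=31+13=44
SUB R4, 2 → R4=4-2=2
CMP R4, 0  (cmp 2,0)
JGT L0: taken
ADD R1, 13 → R1=44+13=57
SUB R4, 2 → R4=2-2=0
CMP R4, 0  (cmp 0,0)
JGT L0: not taken
halt.

57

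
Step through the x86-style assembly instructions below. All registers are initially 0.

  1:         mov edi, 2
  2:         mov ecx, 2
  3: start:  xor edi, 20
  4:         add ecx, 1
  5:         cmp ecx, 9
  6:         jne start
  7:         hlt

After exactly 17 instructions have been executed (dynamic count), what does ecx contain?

mov edi, 2 → edi=2
mov ecx, 2 → ecx=2
xor edi, 20 → edi=2^20=22
add ecx, 1 → ecx=2+1=3
cmp ecx, 9  (cmp 3,9)
jne start: taken
xor edi, 20 → edi=22^20=2
add ecx, 1 → ecx=3+1=4
cmp ecx, 9  (cmp 4,9)
jne start: taken
xor edi, 20 → edi=2^20=22
add ecx, 1 → ecx=4+1=5
cmp ecx, 9  (cmp 5,9)
jne start: taken
xor edi, 20 → edi=22^20=2
add ecx, 1 → ecx=5+1=6
cmp ecx, 9  (cmp 6,9)
After step 17: ecx = 6.

6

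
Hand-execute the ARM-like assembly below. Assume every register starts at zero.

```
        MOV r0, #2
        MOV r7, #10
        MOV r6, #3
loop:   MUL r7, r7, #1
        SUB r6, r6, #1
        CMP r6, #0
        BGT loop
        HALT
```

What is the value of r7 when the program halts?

10

r0=2
r7=10
r6=3
r7=10*1=10
r6=3-1=2
CMP r6, #0  (cmp 2,0)
BGT loop: taken
r7=10*1=10
r6=2-1=1
CMP r6, #0  (cmp 1,0)
BGT loop: taken
r7=10*1=10
r6=1-1=0
CMP r6, #0  (cmp 0,0)
BGT loop: not taken
halt.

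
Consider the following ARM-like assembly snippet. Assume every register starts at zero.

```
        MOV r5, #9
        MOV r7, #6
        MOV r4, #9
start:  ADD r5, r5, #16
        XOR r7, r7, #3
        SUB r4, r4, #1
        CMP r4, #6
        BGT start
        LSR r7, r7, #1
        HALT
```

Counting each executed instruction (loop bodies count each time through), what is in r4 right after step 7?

8

MOV r5, #9 → r5=9
MOV r7, #6 → r7=6
MOV r4, #9 → r4=9
ADD r5, r5, #16 → r5=9+16=25
XOR r7, r7, #3 → r7=6^3=5
SUB r4, r4, #1 → r4=9-1=8
CMP r4, #6  (cmp 8,6)
After step 7: r4 = 8.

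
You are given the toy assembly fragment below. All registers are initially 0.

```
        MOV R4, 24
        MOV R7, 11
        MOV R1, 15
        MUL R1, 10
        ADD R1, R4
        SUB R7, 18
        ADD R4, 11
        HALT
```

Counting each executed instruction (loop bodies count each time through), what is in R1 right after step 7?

174

MOV R4, 24 → R4=24
MOV R7, 11 → R7=11
MOV R1, 15 → R1=15
MUL R1, 10 → R1=15*10=150
ADD R1, R4 → R1=150+24=174
SUB R7, 18 → R7=11-18=-7
ADD R4, 11 → R4=24+11=35
After step 7: R1 = 174.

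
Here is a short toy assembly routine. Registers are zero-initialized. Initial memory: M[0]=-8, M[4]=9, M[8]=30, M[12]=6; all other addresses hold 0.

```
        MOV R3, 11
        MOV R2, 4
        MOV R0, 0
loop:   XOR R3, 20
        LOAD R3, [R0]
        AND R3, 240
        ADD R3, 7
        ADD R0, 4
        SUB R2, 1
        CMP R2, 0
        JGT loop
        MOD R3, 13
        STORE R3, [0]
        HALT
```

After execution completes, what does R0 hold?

16

MOV R3, 11 → R3=11
MOV R2, 4 → R2=4
MOV R0, 0 → R0=0
XOR R3, 20 → R3=11^20=31
LOAD R3, [R0] → R3=M[0]=-8
AND R3, 240 → R3=(-8)&240=240
ADD R3, 7 → R3=240+7=247
ADD R0, 4 → R0=0+4=4
SUB R2, 1 → R2=4-1=3
CMP R2, 0  (cmp 3,0)
JGT loop: taken
XOR R3, 20 → R3=247^20=227
LOAD R3, [R0] → R3=M[4]=9
AND R3, 240 → R3=9&240=0
ADD R3, 7 → R3=0+7=7
ADD R0, 4 → R0=4+4=8
SUB R2, 1 → R2=3-1=2
CMP R2, 0  (cmp 2,0)
JGT loop: taken
XOR R3, 20 → R3=7^20=19
LOAD R3, [R0] → R3=M[8]=30
AND R3, 240 → R3=30&240=16
ADD R3, 7 → R3=16+7=23
ADD R0, 4 → R0=8+4=12
SUB R2, 1 → R2=2-1=1
CMP R2, 0  (cmp 1,0)
JGT loop: taken
XOR R3, 20 → R3=23^20=3
LOAD R3, [R0] → R3=M[12]=6
AND R3, 240 → R3=6&240=0
ADD R3, 7 → R3=0+7=7
ADD R0, 4 → R0=12+4=16
SUB R2, 1 → R2=1-1=0
CMP R2, 0  (cmp 0,0)
JGT loop: not taken
MOD R3, 13 → R3=7%13=7
STORE R3, [0] → M[0]=7
halt.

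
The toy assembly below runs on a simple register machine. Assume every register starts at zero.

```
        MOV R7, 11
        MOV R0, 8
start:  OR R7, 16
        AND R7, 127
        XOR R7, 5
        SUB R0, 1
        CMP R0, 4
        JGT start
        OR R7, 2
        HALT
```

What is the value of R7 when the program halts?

after MOV R7, 11: R7=11
after MOV R0, 8: R0=8
after OR R7, 16: R7=11|16=27
after AND R7, 127: R7=27&127=27
after XOR R7, 5: R7=27^5=30
after SUB R0, 1: R0=8-1=7
CMP R0, 4  (cmp 7,4)
JGT start: taken
after OR R7, 16: R7=30|16=30
after AND R7, 127: R7=30&127=30
after XOR R7, 5: R7=30^5=27
after SUB R0, 1: R0=7-1=6
CMP R0, 4  (cmp 6,4)
JGT start: taken
after OR R7, 16: R7=27|16=27
after AND R7, 127: R7=27&127=27
after XOR R7, 5: R7=27^5=30
after SUB R0, 1: R0=6-1=5
CMP R0, 4  (cmp 5,4)
JGT start: taken
after OR R7, 16: R7=30|16=30
after AND R7, 127: R7=30&127=30
after XOR R7, 5: R7=30^5=27
after SUB R0, 1: R0=5-1=4
CMP R0, 4  (cmp 4,4)
JGT start: not taken
after OR R7, 2: R7=27|2=27
halt.

27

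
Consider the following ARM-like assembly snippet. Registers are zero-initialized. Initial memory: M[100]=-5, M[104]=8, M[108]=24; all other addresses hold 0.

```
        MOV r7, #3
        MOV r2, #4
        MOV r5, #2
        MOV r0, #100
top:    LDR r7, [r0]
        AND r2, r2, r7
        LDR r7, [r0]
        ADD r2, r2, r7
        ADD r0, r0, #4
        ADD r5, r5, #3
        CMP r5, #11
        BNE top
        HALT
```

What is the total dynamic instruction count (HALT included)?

after MOV r7, #3: r7=3
after MOV r2, #4: r2=4
after MOV r5, #2: r5=2
after MOV r0, #100: r0=100
after LDR r7, [r0]: r7=M[100]=-5
after AND r2, r2, r7: r2=4&(-5)=0
after LDR r7, [r0]: r7=M[100]=-5
after ADD r2, r2, r7: r2=0+(-5)=-5
after ADD r0, r0, #4: r0=100+4=104
after ADD r5, r5, #3: r5=2+3=5
CMP r5, #11  (cmp 5,11)
BNE top: taken
after LDR r7, [r0]: r7=M[104]=8
after AND r2, r2, r7: r2=(-5)&8=8
after LDR r7, [r0]: r7=M[104]=8
after ADD r2, r2, r7: r2=8+8=16
after ADD r0, r0, #4: r0=104+4=108
after ADD r5, r5, #3: r5=5+3=8
CMP r5, #11  (cmp 8,11)
BNE top: taken
after LDR r7, [r0]: r7=M[108]=24
after AND r2, r2, r7: r2=16&24=16
after LDR r7, [r0]: r7=M[108]=24
after ADD r2, r2, r7: r2=16+24=40
after ADD r0, r0, #4: r0=108+4=112
after ADD r5, r5, #3: r5=8+3=11
CMP r5, #11  (cmp 11,11)
BNE top: not taken
halt.
Total executed instructions: 29.

29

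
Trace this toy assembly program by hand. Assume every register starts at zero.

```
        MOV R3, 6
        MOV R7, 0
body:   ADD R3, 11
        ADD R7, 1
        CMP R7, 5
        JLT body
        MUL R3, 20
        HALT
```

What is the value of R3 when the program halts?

1220

R3=6
R7=0
R3=6+11=17
R7=0+1=1
CMP R7, 5  (cmp 1,5)
JLT body: taken
R3=17+11=28
R7=1+1=2
CMP R7, 5  (cmp 2,5)
JLT body: taken
R3=28+11=39
R7=2+1=3
CMP R7, 5  (cmp 3,5)
JLT body: taken
R3=39+11=50
R7=3+1=4
CMP R7, 5  (cmp 4,5)
JLT body: taken
R3=50+11=61
R7=4+1=5
CMP R7, 5  (cmp 5,5)
JLT body: not taken
R3=61*20=1220
halt.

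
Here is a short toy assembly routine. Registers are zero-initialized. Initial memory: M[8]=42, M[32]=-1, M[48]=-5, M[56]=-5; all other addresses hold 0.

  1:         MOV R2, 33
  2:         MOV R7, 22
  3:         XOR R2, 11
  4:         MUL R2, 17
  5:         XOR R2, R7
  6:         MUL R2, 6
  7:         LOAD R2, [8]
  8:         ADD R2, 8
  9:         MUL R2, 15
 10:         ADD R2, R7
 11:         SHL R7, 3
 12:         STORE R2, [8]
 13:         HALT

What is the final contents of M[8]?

772

after MOV R2, 33: R2=33
after MOV R7, 22: R7=22
after XOR R2, 11: R2=33^11=42
after MUL R2, 17: R2=42*17=714
after XOR R2, R7: R2=714^22=732
after MUL R2, 6: R2=732*6=4392
after LOAD R2, [8]: R2=M[8]=42
after ADD R2, 8: R2=42+8=50
after MUL R2, 15: R2=50*15=750
after ADD R2, R7: R2=750+22=772
after SHL R7, 3: R7=22<<3=176
STORE R2, [8] → M[8]=772
halt.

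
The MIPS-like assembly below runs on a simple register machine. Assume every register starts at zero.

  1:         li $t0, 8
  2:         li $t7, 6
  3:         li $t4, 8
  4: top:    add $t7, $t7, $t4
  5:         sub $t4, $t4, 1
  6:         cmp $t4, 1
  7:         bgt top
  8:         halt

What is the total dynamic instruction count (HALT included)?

32

after li $t0, 8: $t0=8
after li $t7, 6: $t7=6
after li $t4, 8: $t4=8
after add $t7, $t7, $t4: $t7=6+8=14
after sub $t4, $t4, 1: $t4=8-1=7
cmp $t4, 1  (cmp 7,1)
bgt top: taken
after add $t7, $t7, $t4: $t7=14+7=21
after sub $t4, $t4, 1: $t4=7-1=6
cmp $t4, 1  (cmp 6,1)
bgt top: taken
after add $t7, $t7, $t4: $t7=21+6=27
after sub $t4, $t4, 1: $t4=6-1=5
cmp $t4, 1  (cmp 5,1)
bgt top: taken
after add $t7, $t7, $t4: $t7=27+5=32
after sub $t4, $t4, 1: $t4=5-1=4
cmp $t4, 1  (cmp 4,1)
bgt top: taken
after add $t7, $t7, $t4: $t7=32+4=36
after sub $t4, $t4, 1: $t4=4-1=3
cmp $t4, 1  (cmp 3,1)
bgt top: taken
after add $t7, $t7, $t4: $t7=36+3=39
after sub $t4, $t4, 1: $t4=3-1=2
cmp $t4, 1  (cmp 2,1)
bgt top: taken
after add $t7, $t7, $t4: $t7=39+2=41
after sub $t4, $t4, 1: $t4=2-1=1
cmp $t4, 1  (cmp 1,1)
bgt top: not taken
halt.
Total executed instructions: 32.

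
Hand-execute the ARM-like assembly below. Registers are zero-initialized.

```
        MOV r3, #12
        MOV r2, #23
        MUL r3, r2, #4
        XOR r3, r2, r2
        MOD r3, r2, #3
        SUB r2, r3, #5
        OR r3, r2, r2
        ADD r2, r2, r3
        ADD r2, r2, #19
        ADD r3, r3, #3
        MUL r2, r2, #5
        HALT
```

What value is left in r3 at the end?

0

r3=12
r2=23
r3=23*4=92
r3=23^23=0
r3=23%3=2
r2=2-5=-3
r3=(-3)|(-3)=-3
r2=(-3)+(-3)=-6
r2=(-6)+19=13
r3=(-3)+3=0
r2=13*5=65
halt.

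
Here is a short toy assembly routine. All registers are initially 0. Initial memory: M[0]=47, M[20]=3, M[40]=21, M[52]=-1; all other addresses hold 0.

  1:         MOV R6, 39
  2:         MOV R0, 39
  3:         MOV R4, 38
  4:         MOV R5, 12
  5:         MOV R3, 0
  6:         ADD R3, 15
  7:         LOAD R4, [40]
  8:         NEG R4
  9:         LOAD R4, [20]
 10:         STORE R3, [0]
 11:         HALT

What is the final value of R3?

MOV R6, 39 → R6=39
MOV R0, 39 → R0=39
MOV R4, 38 → R4=38
MOV R5, 12 → R5=12
MOV R3, 0 → R3=0
ADD R3, 15 → R3=0+15=15
LOAD R4, [40] → R4=M[40]=21
NEG R4 → R4=-(21)=-21
LOAD R4, [20] → R4=M[20]=3
STORE R3, [0] → M[0]=15
halt.

15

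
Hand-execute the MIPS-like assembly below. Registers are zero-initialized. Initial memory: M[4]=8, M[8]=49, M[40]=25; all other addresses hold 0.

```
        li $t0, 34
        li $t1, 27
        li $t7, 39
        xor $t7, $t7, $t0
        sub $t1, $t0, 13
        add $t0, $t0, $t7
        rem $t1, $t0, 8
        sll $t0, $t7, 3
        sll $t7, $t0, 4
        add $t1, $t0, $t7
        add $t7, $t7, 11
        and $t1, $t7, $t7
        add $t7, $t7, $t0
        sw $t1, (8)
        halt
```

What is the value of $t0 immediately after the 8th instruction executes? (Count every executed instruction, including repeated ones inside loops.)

$t0=34
$t1=27
$t7=39
$t7=39^34=5
$t1=34-13=21
$t0=34+5=39
$t1=39%8=7
$t0=5<<3=40
After step 8: $t0 = 40.

40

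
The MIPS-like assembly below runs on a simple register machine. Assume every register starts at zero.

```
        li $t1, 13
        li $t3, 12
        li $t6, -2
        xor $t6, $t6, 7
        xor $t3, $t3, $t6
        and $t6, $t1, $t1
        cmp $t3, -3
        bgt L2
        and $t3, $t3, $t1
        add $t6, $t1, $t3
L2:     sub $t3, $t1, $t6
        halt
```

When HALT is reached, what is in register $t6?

18

li $t1, 13 → $t1=13
li $t3, 12 → $t3=12
li $t6, -2 → $t6=-2
xor $t6, $t6, 7 → $t6=(-2)^7=-7
xor $t3, $t3, $t6 → $t3=12^(-7)=-11
and $t6, $t1, $t1 → $t6=13&13=13
cmp $t3, -3  (cmp -11,-3)
bgt L2: not taken
and $t3, $t3, $t1 → $t3=(-11)&13=5
add $t6, $t1, $t3 → $t6=13+5=18
sub $t3, $t1, $t6 → $t3=13-18=-5
halt.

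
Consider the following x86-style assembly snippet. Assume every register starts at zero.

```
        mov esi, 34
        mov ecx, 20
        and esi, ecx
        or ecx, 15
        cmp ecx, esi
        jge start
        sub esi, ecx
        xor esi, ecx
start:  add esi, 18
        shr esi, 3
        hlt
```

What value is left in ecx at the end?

after mov esi, 34: esi=34
after mov ecx, 20: ecx=20
after and esi, ecx: esi=34&20=0
after or ecx, 15: ecx=20|15=31
cmp ecx, esi  (cmp 31,0)
jge start: taken
after add esi, 18: esi=0+18=18
after shr esi, 3: esi=18>>3=2
halt.

31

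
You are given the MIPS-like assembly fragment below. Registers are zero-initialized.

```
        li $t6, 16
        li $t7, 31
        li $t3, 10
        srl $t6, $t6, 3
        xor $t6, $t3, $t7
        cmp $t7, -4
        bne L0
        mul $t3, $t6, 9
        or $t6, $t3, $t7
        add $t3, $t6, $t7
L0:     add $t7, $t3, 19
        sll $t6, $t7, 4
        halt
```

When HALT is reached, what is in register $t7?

29

after li $t6, 16: $t6=16
after li $t7, 31: $t7=31
after li $t3, 10: $t3=10
after srl $t6, $t6, 3: $t6=16>>3=2
after xor $t6, $t3, $t7: $t6=10^31=21
cmp $t7, -4  (cmp 31,-4)
bne L0: taken
after add $t7, $t3, 19: $t7=10+19=29
after sll $t6, $t7, 4: $t6=29<<4=464
halt.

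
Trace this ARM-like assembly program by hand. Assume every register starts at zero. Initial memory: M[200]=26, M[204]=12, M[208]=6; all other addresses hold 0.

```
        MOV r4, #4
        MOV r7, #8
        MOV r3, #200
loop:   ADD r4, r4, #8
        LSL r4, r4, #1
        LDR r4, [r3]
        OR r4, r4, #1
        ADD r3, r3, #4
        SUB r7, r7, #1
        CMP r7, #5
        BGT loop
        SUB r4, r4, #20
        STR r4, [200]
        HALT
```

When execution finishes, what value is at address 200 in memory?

r4=4
r7=8
r3=200
r4=4+8=12
r4=12<<1=24
r4=M[200]=26
r4=26|1=27
r3=200+4=204
r7=8-1=7
CMP r7, #5  (cmp 7,5)
BGT loop: taken
r4=27+8=35
r4=35<<1=70
r4=M[204]=12
r4=12|1=13
r3=204+4=208
r7=7-1=6
CMP r7, #5  (cmp 6,5)
BGT loop: taken
r4=13+8=21
r4=21<<1=42
r4=M[208]=6
r4=6|1=7
r3=208+4=212
r7=6-1=5
CMP r7, #5  (cmp 5,5)
BGT loop: not taken
r4=7-20=-13
STR r4, [200] → M[200]=-13
halt.

-13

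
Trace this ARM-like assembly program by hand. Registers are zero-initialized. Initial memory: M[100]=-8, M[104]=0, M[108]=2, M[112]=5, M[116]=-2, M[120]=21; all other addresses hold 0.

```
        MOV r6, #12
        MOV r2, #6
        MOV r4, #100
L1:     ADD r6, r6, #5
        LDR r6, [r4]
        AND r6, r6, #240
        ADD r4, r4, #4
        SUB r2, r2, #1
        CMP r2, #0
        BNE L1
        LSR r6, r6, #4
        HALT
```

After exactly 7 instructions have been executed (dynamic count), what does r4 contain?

104

r6=12
r2=6
r4=100
r6=12+5=17
r6=M[100]=-8
r6=(-8)&240=240
r4=100+4=104
After step 7: r4 = 104.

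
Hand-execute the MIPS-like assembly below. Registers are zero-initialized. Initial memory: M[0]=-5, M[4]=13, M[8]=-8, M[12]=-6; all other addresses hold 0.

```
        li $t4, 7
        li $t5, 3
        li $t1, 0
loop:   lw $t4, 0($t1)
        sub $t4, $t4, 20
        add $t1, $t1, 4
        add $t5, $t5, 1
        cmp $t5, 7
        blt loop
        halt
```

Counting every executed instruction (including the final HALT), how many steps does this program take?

$t4=7
$t5=3
$t1=0
$t4=M[0]=-5
$t4=(-5)-20=-25
$t1=0+4=4
$t5=3+1=4
cmp $t5, 7  (cmp 4,7)
blt loop: taken
$t4=M[4]=13
$t4=13-20=-7
$t1=4+4=8
$t5=4+1=5
cmp $t5, 7  (cmp 5,7)
blt loop: taken
$t4=M[8]=-8
$t4=(-8)-20=-28
$t1=8+4=12
$t5=5+1=6
cmp $t5, 7  (cmp 6,7)
blt loop: taken
$t4=M[12]=-6
$t4=(-6)-20=-26
$t1=12+4=16
$t5=6+1=7
cmp $t5, 7  (cmp 7,7)
blt loop: not taken
halt.
Total executed instructions: 28.

28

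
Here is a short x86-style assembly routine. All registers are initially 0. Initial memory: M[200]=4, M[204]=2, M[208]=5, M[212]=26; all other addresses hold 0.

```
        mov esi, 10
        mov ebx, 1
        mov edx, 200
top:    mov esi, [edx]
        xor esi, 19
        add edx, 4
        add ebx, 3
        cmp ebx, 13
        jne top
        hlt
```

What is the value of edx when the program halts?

216

esi=10
ebx=1
edx=200
esi=M[200]=4
esi=4^19=23
edx=200+4=204
ebx=1+3=4
cmp ebx, 13  (cmp 4,13)
jne top: taken
esi=M[204]=2
esi=2^19=17
edx=204+4=208
ebx=4+3=7
cmp ebx, 13  (cmp 7,13)
jne top: taken
esi=M[208]=5
esi=5^19=22
edx=208+4=212
ebx=7+3=10
cmp ebx, 13  (cmp 10,13)
jne top: taken
esi=M[212]=26
esi=26^19=9
edx=212+4=216
ebx=10+3=13
cmp ebx, 13  (cmp 13,13)
jne top: not taken
halt.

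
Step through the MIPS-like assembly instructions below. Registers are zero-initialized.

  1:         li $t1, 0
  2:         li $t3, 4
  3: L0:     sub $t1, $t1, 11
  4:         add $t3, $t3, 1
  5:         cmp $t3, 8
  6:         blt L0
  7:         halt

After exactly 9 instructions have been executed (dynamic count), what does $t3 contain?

$t1=0
$t3=4
$t1=0-11=-11
$t3=4+1=5
cmp $t3, 8  (cmp 5,8)
blt L0: taken
$t1=(-11)-11=-22
$t3=5+1=6
cmp $t3, 8  (cmp 6,8)
After step 9: $t3 = 6.

6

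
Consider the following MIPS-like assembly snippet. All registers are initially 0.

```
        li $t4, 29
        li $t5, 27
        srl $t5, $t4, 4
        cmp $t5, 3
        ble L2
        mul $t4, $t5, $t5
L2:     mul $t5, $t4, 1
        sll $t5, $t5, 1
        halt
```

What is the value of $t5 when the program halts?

58

$t4=29
$t5=27
$t5=29>>4=1
cmp $t5, 3  (cmp 1,3)
ble L2: taken
$t5=29*1=29
$t5=29<<1=58
halt.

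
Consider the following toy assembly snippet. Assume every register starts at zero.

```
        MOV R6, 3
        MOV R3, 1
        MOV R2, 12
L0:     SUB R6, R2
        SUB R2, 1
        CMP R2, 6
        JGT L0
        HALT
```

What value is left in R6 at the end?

after MOV R6, 3: R6=3
after MOV R3, 1: R3=1
after MOV R2, 12: R2=12
after SUB R6, R2: R6=3-12=-9
after SUB R2, 1: R2=12-1=11
CMP R2, 6  (cmp 11,6)
JGT L0: taken
after SUB R6, R2: R6=(-9)-11=-20
after SUB R2, 1: R2=11-1=10
CMP R2, 6  (cmp 10,6)
JGT L0: taken
after SUB R6, R2: R6=(-20)-10=-30
after SUB R2, 1: R2=10-1=9
CMP R2, 6  (cmp 9,6)
JGT L0: taken
after SUB R6, R2: R6=(-30)-9=-39
after SUB R2, 1: R2=9-1=8
CMP R2, 6  (cmp 8,6)
JGT L0: taken
after SUB R6, R2: R6=(-39)-8=-47
after SUB R2, 1: R2=8-1=7
CMP R2, 6  (cmp 7,6)
JGT L0: taken
after SUB R6, R2: R6=(-47)-7=-54
after SUB R2, 1: R2=7-1=6
CMP R2, 6  (cmp 6,6)
JGT L0: not taken
halt.

-54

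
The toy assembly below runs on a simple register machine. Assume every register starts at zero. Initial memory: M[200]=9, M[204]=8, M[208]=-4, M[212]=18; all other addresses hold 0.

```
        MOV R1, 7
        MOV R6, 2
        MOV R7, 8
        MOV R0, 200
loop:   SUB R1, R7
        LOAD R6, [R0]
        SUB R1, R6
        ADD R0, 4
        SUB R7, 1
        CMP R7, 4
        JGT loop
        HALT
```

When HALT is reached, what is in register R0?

R1=7
R6=2
R7=8
R0=200
R1=7-8=-1
R6=M[200]=9
R1=(-1)-9=-10
R0=200+4=204
R7=8-1=7
CMP R7, 4  (cmp 7,4)
JGT loop: taken
R1=(-10)-7=-17
R6=M[204]=8
R1=(-17)-8=-25
R0=204+4=208
R7=7-1=6
CMP R7, 4  (cmp 6,4)
JGT loop: taken
R1=(-25)-6=-31
R6=M[208]=-4
R1=(-31)-(-4)=-27
R0=208+4=212
R7=6-1=5
CMP R7, 4  (cmp 5,4)
JGT loop: taken
R1=(-27)-5=-32
R6=M[212]=18
R1=(-32)-18=-50
R0=212+4=216
R7=5-1=4
CMP R7, 4  (cmp 4,4)
JGT loop: not taken
halt.

216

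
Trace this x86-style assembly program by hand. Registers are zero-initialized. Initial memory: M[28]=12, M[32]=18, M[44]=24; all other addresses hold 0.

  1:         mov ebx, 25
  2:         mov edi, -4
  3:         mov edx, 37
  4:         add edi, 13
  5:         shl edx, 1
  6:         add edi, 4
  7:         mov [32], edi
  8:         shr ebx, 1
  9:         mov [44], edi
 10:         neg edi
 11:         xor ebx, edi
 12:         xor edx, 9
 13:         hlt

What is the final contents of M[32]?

mov ebx, 25 → ebx=25
mov edi, -4 → edi=-4
mov edx, 37 → edx=37
add edi, 13 → edi=(-4)+13=9
shl edx, 1 → edx=37<<1=74
add edi, 4 → edi=9+4=13
mov [32], edi → M[32]=13
shr ebx, 1 → ebx=25>>1=12
mov [44], edi → M[44]=13
neg edi → edi=-(13)=-13
xor ebx, edi → ebx=12^(-13)=-1
xor edx, 9 → edx=74^9=67
halt.

13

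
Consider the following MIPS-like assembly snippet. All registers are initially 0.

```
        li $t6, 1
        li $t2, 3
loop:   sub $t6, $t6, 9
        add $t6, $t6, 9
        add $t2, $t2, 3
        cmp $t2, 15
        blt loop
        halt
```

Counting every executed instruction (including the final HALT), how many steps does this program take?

after li $t6, 1: $t6=1
after li $t2, 3: $t2=3
after sub $t6, $t6, 9: $t6=1-9=-8
after add $t6, $t6, 9: $t6=(-8)+9=1
after add $t2, $t2, 3: $t2=3+3=6
cmp $t2, 15  (cmp 6,15)
blt loop: taken
after sub $t6, $t6, 9: $t6=1-9=-8
after add $t6, $t6, 9: $t6=(-8)+9=1
after add $t2, $t2, 3: $t2=6+3=9
cmp $t2, 15  (cmp 9,15)
blt loop: taken
after sub $t6, $t6, 9: $t6=1-9=-8
after add $t6, $t6, 9: $t6=(-8)+9=1
after add $t2, $t2, 3: $t2=9+3=12
cmp $t2, 15  (cmp 12,15)
blt loop: taken
after sub $t6, $t6, 9: $t6=1-9=-8
after add $t6, $t6, 9: $t6=(-8)+9=1
after add $t2, $t2, 3: $t2=12+3=15
cmp $t2, 15  (cmp 15,15)
blt loop: not taken
halt.
Total executed instructions: 23.

23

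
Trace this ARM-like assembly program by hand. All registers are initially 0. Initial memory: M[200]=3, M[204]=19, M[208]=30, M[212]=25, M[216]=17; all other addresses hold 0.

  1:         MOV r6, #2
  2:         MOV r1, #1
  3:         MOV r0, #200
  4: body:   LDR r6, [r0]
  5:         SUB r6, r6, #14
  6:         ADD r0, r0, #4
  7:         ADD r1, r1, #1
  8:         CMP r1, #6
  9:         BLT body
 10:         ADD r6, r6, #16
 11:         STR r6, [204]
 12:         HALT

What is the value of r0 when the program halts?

r6=2
r1=1
r0=200
r6=M[200]=3
r6=3-14=-11
r0=200+4=204
r1=1+1=2
CMP r1, #6  (cmp 2,6)
BLT body: taken
r6=M[204]=19
r6=19-14=5
r0=204+4=208
r1=2+1=3
CMP r1, #6  (cmp 3,6)
BLT body: taken
r6=M[208]=30
r6=30-14=16
r0=208+4=212
r1=3+1=4
CMP r1, #6  (cmp 4,6)
BLT body: taken
r6=M[212]=25
r6=25-14=11
r0=212+4=216
r1=4+1=5
CMP r1, #6  (cmp 5,6)
BLT body: taken
r6=M[216]=17
r6=17-14=3
r0=216+4=220
r1=5+1=6
CMP r1, #6  (cmp 6,6)
BLT body: not taken
r6=3+16=19
STR r6, [204] → M[204]=19
halt.

220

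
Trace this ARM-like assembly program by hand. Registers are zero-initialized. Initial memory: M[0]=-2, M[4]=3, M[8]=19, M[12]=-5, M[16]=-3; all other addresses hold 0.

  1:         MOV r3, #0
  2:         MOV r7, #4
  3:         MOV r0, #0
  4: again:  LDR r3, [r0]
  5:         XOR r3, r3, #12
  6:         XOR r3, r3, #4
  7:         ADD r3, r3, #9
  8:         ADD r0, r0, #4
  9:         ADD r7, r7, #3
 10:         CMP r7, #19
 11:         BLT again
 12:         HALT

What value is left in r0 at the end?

20

r3=0
r7=4
r0=0
r3=M[0]=-2
r3=(-2)^12=-14
r3=(-14)^4=-10
r3=(-10)+9=-1
r0=0+4=4
r7=4+3=7
CMP r7, #19  (cmp 7,19)
BLT again: taken
r3=M[4]=3
r3=3^12=15
r3=15^4=11
r3=11+9=20
r0=4+4=8
r7=7+3=10
CMP r7, #19  (cmp 10,19)
BLT again: taken
r3=M[8]=19
r3=19^12=31
r3=31^4=27
r3=27+9=36
r0=8+4=12
r7=10+3=13
CMP r7, #19  (cmp 13,19)
BLT again: taken
r3=M[12]=-5
r3=(-5)^12=-9
r3=(-9)^4=-13
r3=(-13)+9=-4
r0=12+4=16
r7=13+3=16
CMP r7, #19  (cmp 16,19)
BLT again: taken
r3=M[16]=-3
r3=(-3)^12=-15
r3=(-15)^4=-11
r3=(-11)+9=-2
r0=16+4=20
r7=16+3=19
CMP r7, #19  (cmp 19,19)
BLT again: not taken
halt.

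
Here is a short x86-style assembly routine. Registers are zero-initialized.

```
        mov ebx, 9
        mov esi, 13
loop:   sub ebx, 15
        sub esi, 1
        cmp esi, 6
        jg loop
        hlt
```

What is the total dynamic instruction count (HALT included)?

31

ebx=9
esi=13
ebx=9-15=-6
esi=13-1=12
cmp esi, 6  (cmp 12,6)
jg loop: taken
ebx=(-6)-15=-21
esi=12-1=11
cmp esi, 6  (cmp 11,6)
jg loop: taken
ebx=(-21)-15=-36
esi=11-1=10
cmp esi, 6  (cmp 10,6)
jg loop: taken
ebx=(-36)-15=-51
esi=10-1=9
cmp esi, 6  (cmp 9,6)
jg loop: taken
ebx=(-51)-15=-66
esi=9-1=8
cmp esi, 6  (cmp 8,6)
jg loop: taken
ebx=(-66)-15=-81
esi=8-1=7
cmp esi, 6  (cmp 7,6)
jg loop: taken
ebx=(-81)-15=-96
esi=7-1=6
cmp esi, 6  (cmp 6,6)
jg loop: not taken
halt.
Total executed instructions: 31.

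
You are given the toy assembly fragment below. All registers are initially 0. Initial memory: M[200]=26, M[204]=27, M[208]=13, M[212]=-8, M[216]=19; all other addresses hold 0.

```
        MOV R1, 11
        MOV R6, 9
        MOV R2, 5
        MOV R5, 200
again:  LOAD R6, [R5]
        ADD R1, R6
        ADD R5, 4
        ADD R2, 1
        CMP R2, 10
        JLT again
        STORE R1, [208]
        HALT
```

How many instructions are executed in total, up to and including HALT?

36

MOV R1, 11 → R1=11
MOV R6, 9 → R6=9
MOV R2, 5 → R2=5
MOV R5, 200 → R5=200
LOAD R6, [R5] → R6=M[200]=26
ADD R1, R6 → R1=11+26=37
ADD R5, 4 → R5=200+4=204
ADD R2, 1 → R2=5+1=6
CMP R2, 10  (cmp 6,10)
JLT again: taken
LOAD R6, [R5] → R6=M[204]=27
ADD R1, R6 → R1=37+27=64
ADD R5, 4 → R5=204+4=208
ADD R2, 1 → R2=6+1=7
CMP R2, 10  (cmp 7,10)
JLT again: taken
LOAD R6, [R5] → R6=M[208]=13
ADD R1, R6 → R1=64+13=77
ADD R5, 4 → R5=208+4=212
ADD R2, 1 → R2=7+1=8
CMP R2, 10  (cmp 8,10)
JLT again: taken
LOAD R6, [R5] → R6=M[212]=-8
ADD R1, R6 → R1=77+(-8)=69
ADD R5, 4 → R5=212+4=216
ADD R2, 1 → R2=8+1=9
CMP R2, 10  (cmp 9,10)
JLT again: taken
LOAD R6, [R5] → R6=M[216]=19
ADD R1, R6 → R1=69+19=88
ADD R5, 4 → R5=216+4=220
ADD R2, 1 → R2=9+1=10
CMP R2, 10  (cmp 10,10)
JLT again: not taken
STORE R1, [208] → M[208]=88
halt.
Total executed instructions: 36.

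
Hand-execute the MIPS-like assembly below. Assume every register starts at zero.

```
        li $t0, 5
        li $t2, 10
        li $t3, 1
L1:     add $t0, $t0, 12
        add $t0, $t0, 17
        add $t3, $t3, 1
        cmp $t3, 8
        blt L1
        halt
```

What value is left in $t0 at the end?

208

$t0=5
$t2=10
$t3=1
$t0=5+12=17
$t0=17+17=34
$t3=1+1=2
cmp $t3, 8  (cmp 2,8)
blt L1: taken
$t0=34+12=46
$t0=46+17=63
$t3=2+1=3
cmp $t3, 8  (cmp 3,8)
blt L1: taken
$t0=63+12=75
$t0=75+17=92
$t3=3+1=4
cmp $t3, 8  (cmp 4,8)
blt L1: taken
$t0=92+12=104
$t0=104+17=121
$t3=4+1=5
cmp $t3, 8  (cmp 5,8)
blt L1: taken
$t0=121+12=133
$t0=133+17=150
$t3=5+1=6
cmp $t3, 8  (cmp 6,8)
blt L1: taken
$t0=150+12=162
$t0=162+17=179
$t3=6+1=7
cmp $t3, 8  (cmp 7,8)
blt L1: taken
$t0=179+12=191
$t0=191+17=208
$t3=7+1=8
cmp $t3, 8  (cmp 8,8)
blt L1: not taken
halt.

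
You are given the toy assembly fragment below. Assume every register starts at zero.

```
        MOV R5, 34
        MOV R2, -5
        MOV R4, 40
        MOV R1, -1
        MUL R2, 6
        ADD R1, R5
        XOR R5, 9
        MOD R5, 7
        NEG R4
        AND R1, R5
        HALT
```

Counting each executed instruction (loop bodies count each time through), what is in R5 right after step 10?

1

MOV R5, 34 → R5=34
MOV R2, -5 → R2=-5
MOV R4, 40 → R4=40
MOV R1, -1 → R1=-1
MUL R2, 6 → R2=(-5)*6=-30
ADD R1, R5 → R1=(-1)+34=33
XOR R5, 9 → R5=34^9=43
MOD R5, 7 → R5=43%7=1
NEG R4 → R4=-(40)=-40
AND R1, R5 → R1=33&1=1
After step 10: R5 = 1.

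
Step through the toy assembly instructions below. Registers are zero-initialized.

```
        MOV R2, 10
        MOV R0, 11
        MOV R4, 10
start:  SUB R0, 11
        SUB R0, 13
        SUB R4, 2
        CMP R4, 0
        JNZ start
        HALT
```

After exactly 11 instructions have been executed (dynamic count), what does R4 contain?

6

R2=10
R0=11
R4=10
R0=11-11=0
R0=0-13=-13
R4=10-2=8
CMP R4, 0  (cmp 8,0)
JNZ start: taken
R0=(-13)-11=-24
R0=(-24)-13=-37
R4=8-2=6
After step 11: R4 = 6.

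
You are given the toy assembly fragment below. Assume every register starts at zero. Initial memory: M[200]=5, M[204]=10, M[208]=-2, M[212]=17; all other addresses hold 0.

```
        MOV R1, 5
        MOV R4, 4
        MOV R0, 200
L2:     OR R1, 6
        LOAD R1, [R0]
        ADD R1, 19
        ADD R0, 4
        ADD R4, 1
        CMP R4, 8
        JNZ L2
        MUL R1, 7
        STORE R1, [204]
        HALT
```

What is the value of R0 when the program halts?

after MOV R1, 5: R1=5
after MOV R4, 4: R4=4
after MOV R0, 200: R0=200
after OR R1, 6: R1=5|6=7
after LOAD R1, [R0]: R1=M[200]=5
after ADD R1, 19: R1=5+19=24
after ADD R0, 4: R0=200+4=204
after ADD R4, 1: R4=4+1=5
CMP R4, 8  (cmp 5,8)
JNZ L2: taken
after OR R1, 6: R1=24|6=30
after LOAD R1, [R0]: R1=M[204]=10
after ADD R1, 19: R1=10+19=29
after ADD R0, 4: R0=204+4=208
after ADD R4, 1: R4=5+1=6
CMP R4, 8  (cmp 6,8)
JNZ L2: taken
after OR R1, 6: R1=29|6=31
after LOAD R1, [R0]: R1=M[208]=-2
after ADD R1, 19: R1=(-2)+19=17
after ADD R0, 4: R0=208+4=212
after ADD R4, 1: R4=6+1=7
CMP R4, 8  (cmp 7,8)
JNZ L2: taken
after OR R1, 6: R1=17|6=23
after LOAD R1, [R0]: R1=M[212]=17
after ADD R1, 19: R1=17+19=36
after ADD R0, 4: R0=212+4=216
after ADD R4, 1: R4=7+1=8
CMP R4, 8  (cmp 8,8)
JNZ L2: not taken
after MUL R1, 7: R1=36*7=252
STORE R1, [204] → M[204]=252
halt.

216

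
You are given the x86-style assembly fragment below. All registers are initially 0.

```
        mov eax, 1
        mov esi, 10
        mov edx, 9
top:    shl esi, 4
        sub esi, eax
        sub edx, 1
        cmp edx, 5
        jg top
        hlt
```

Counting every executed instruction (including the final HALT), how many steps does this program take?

24

mov eax, 1 → eax=1
mov esi, 10 → esi=10
mov edx, 9 → edx=9
shl esi, 4 → esi=10<<4=160
sub esi, eax → esi=160-1=159
sub edx, 1 → edx=9-1=8
cmp edx, 5  (cmp 8,5)
jg top: taken
shl esi, 4 → esi=159<<4=2544
sub esi, eax → esi=2544-1=2543
sub edx, 1 → edx=8-1=7
cmp edx, 5  (cmp 7,5)
jg top: taken
shl esi, 4 → esi=2543<<4=40688
sub esi, eax → esi=40688-1=40687
sub edx, 1 → edx=7-1=6
cmp edx, 5  (cmp 6,5)
jg top: taken
shl esi, 4 → esi=40687<<4=650992
sub esi, eax → esi=650992-1=650991
sub edx, 1 → edx=6-1=5
cmp edx, 5  (cmp 5,5)
jg top: not taken
halt.
Total executed instructions: 24.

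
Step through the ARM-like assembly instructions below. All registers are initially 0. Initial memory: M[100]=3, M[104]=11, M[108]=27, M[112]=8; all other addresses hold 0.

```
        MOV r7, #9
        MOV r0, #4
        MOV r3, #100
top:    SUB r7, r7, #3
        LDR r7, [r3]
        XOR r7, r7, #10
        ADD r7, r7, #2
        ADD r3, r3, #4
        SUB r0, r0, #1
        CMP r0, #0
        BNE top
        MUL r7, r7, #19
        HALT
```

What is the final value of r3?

after MOV r7, #9: r7=9
after MOV r0, #4: r0=4
after MOV r3, #100: r3=100
after SUB r7, r7, #3: r7=9-3=6
after LDR r7, [r3]: r7=M[100]=3
after XOR r7, r7, #10: r7=3^10=9
after ADD r7, r7, #2: r7=9+2=11
after ADD r3, r3, #4: r3=100+4=104
after SUB r0, r0, #1: r0=4-1=3
CMP r0, #0  (cmp 3,0)
BNE top: taken
after SUB r7, r7, #3: r7=11-3=8
after LDR r7, [r3]: r7=M[104]=11
after XOR r7, r7, #10: r7=11^10=1
after ADD r7, r7, #2: r7=1+2=3
after ADD r3, r3, #4: r3=104+4=108
after SUB r0, r0, #1: r0=3-1=2
CMP r0, #0  (cmp 2,0)
BNE top: taken
after SUB r7, r7, #3: r7=3-3=0
after LDR r7, [r3]: r7=M[108]=27
after XOR r7, r7, #10: r7=27^10=17
after ADD r7, r7, #2: r7=17+2=19
after ADD r3, r3, #4: r3=108+4=112
after SUB r0, r0, #1: r0=2-1=1
CMP r0, #0  (cmp 1,0)
BNE top: taken
after SUB r7, r7, #3: r7=19-3=16
after LDR r7, [r3]: r7=M[112]=8
after XOR r7, r7, #10: r7=8^10=2
after ADD r7, r7, #2: r7=2+2=4
after ADD r3, r3, #4: r3=112+4=116
after SUB r0, r0, #1: r0=1-1=0
CMP r0, #0  (cmp 0,0)
BNE top: not taken
after MUL r7, r7, #19: r7=4*19=76
halt.

116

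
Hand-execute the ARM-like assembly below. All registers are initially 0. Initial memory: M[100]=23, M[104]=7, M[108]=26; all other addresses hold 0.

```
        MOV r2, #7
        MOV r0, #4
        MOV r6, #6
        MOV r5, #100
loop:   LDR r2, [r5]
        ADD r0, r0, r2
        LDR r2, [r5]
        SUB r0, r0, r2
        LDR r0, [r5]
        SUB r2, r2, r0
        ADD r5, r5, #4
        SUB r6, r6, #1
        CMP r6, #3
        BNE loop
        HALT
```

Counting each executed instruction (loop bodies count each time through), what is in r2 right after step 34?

r2=7
r0=4
r6=6
r5=100
r2=M[100]=23
r0=4+23=27
r2=M[100]=23
r0=27-23=4
r0=M[100]=23
r2=23-23=0
r5=100+4=104
r6=6-1=5
CMP r6, #3  (cmp 5,3)
BNE loop: taken
r2=M[104]=7
r0=23+7=30
r2=M[104]=7
r0=30-7=23
r0=M[104]=7
r2=7-7=0
r5=104+4=108
r6=5-1=4
CMP r6, #3  (cmp 4,3)
BNE loop: taken
r2=M[108]=26
r0=7+26=33
r2=M[108]=26
r0=33-26=7
r0=M[108]=26
r2=26-26=0
r5=108+4=112
r6=4-1=3
CMP r6, #3  (cmp 3,3)
BNE loop: not taken
After step 34: r2 = 0.

0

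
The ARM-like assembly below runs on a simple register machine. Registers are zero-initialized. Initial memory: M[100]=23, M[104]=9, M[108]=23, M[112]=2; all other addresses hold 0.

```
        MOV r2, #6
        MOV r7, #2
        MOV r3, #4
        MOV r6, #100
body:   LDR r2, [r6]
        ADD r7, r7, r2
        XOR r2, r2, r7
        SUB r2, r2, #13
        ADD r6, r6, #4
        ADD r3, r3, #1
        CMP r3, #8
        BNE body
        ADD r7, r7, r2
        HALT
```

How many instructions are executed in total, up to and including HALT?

38

MOV r2, #6 → r2=6
MOV r7, #2 → r7=2
MOV r3, #4 → r3=4
MOV r6, #100 → r6=100
LDR r2, [r6] → r2=M[100]=23
ADD r7, r7, r2 → r7=2+23=25
XOR r2, r2, r7 → r2=23^25=14
SUB r2, r2, #13 → r2=14-13=1
ADD r6, r6, #4 → r6=100+4=104
ADD r3, r3, #1 → r3=4+1=5
CMP r3, #8  (cmp 5,8)
BNE body: taken
LDR r2, [r6] → r2=M[104]=9
ADD r7, r7, r2 → r7=25+9=34
XOR r2, r2, r7 → r2=9^34=43
SUB r2, r2, #13 → r2=43-13=30
ADD r6, r6, #4 → r6=104+4=108
ADD r3, r3, #1 → r3=5+1=6
CMP r3, #8  (cmp 6,8)
BNE body: taken
LDR r2, [r6] → r2=M[108]=23
ADD r7, r7, r2 → r7=34+23=57
XOR r2, r2, r7 → r2=23^57=46
SUB r2, r2, #13 → r2=46-13=33
ADD r6, r6, #4 → r6=108+4=112
ADD r3, r3, #1 → r3=6+1=7
CMP r3, #8  (cmp 7,8)
BNE body: taken
LDR r2, [r6] → r2=M[112]=2
ADD r7, r7, r2 → r7=57+2=59
XOR r2, r2, r7 → r2=2^59=57
SUB r2, r2, #13 → r2=57-13=44
ADD r6, r6, #4 → r6=112+4=116
ADD r3, r3, #1 → r3=7+1=8
CMP r3, #8  (cmp 8,8)
BNE body: not taken
ADD r7, r7, r2 → r7=59+44=103
halt.
Total executed instructions: 38.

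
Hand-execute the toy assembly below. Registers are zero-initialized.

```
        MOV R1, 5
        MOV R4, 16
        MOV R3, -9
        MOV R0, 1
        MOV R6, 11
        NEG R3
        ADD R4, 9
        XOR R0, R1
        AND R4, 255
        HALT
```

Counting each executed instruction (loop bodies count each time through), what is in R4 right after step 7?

R1=5
R4=16
R3=-9
R0=1
R6=11
R3=-(-9)=9
R4=16+9=25
After step 7: R4 = 25.

25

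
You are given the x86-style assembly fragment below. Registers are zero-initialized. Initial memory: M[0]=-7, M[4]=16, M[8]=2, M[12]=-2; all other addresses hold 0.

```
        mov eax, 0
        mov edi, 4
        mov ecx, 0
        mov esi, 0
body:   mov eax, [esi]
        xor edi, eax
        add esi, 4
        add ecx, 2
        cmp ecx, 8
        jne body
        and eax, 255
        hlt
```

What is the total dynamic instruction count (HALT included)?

mov eax, 0 → eax=0
mov edi, 4 → edi=4
mov ecx, 0 → ecx=0
mov esi, 0 → esi=0
mov eax, [esi] → eax=M[0]=-7
xor edi, eax → edi=4^(-7)=-3
add esi, 4 → esi=0+4=4
add ecx, 2 → ecx=0+2=2
cmp ecx, 8  (cmp 2,8)
jne body: taken
mov eax, [esi] → eax=M[4]=16
xor edi, eax → edi=(-3)^16=-19
add esi, 4 → esi=4+4=8
add ecx, 2 → ecx=2+2=4
cmp ecx, 8  (cmp 4,8)
jne body: taken
mov eax, [esi] → eax=M[8]=2
xor edi, eax → edi=(-19)^2=-17
add esi, 4 → esi=8+4=12
add ecx, 2 → ecx=4+2=6
cmp ecx, 8  (cmp 6,8)
jne body: taken
mov eax, [esi] → eax=M[12]=-2
xor edi, eax → edi=(-17)^(-2)=17
add esi, 4 → esi=12+4=16
add ecx, 2 → ecx=6+2=8
cmp ecx, 8  (cmp 8,8)
jne body: not taken
and eax, 255 → eax=(-2)&255=254
halt.
Total executed instructions: 30.

30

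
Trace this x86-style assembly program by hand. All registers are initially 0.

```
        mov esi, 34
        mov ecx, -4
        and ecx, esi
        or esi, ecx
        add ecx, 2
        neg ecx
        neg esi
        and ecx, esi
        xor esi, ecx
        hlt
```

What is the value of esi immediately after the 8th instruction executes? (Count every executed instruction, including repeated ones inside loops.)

-34

after mov esi, 34: esi=34
after mov ecx, -4: ecx=-4
after and ecx, esi: ecx=(-4)&34=32
after or esi, ecx: esi=34|32=34
after add ecx, 2: ecx=32+2=34
after neg ecx: ecx=-(34)=-34
after neg esi: esi=-(34)=-34
after and ecx, esi: ecx=(-34)&(-34)=-34
After step 8: esi = -34.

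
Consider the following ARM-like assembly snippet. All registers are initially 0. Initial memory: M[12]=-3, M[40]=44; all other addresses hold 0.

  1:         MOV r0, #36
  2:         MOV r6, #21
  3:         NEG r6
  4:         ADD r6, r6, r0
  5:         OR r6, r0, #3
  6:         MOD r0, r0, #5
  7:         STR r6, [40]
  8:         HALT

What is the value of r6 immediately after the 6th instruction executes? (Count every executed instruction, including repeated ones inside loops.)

MOV r0, #36 → r0=36
MOV r6, #21 → r6=21
NEG r6 → r6=-(21)=-21
ADD r6, r6, r0 → r6=(-21)+36=15
OR r6, r0, #3 → r6=36|3=39
MOD r0, r0, #5 → r0=36%5=1
After step 6: r6 = 39.

39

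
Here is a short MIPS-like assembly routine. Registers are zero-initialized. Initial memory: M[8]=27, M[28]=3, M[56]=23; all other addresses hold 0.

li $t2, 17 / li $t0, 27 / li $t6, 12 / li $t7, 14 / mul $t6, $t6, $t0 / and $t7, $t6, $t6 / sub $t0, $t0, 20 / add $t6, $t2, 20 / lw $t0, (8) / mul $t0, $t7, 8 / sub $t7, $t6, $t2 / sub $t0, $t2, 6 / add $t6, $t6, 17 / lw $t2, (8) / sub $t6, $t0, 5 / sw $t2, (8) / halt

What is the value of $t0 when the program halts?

11

$t2=17
$t0=27
$t6=12
$t7=14
$t6=12*27=324
$t7=324&324=324
$t0=27-20=7
$t6=17+20=37
$t0=M[8]=27
$t0=324*8=2592
$t7=37-17=20
$t0=17-6=11
$t6=37+17=54
$t2=M[8]=27
$t6=11-5=6
sw $t2, (8) → M[8]=27
halt.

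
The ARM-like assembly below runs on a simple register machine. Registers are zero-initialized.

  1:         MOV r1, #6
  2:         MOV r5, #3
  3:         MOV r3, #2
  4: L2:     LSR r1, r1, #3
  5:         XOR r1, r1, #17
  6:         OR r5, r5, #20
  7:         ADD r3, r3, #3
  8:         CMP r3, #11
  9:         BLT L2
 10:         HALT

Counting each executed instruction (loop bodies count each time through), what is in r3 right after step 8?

after MOV r1, #6: r1=6
after MOV r5, #3: r5=3
after MOV r3, #2: r3=2
after LSR r1, r1, #3: r1=6>>3=0
after XOR r1, r1, #17: r1=0^17=17
after OR r5, r5, #20: r5=3|20=23
after ADD r3, r3, #3: r3=2+3=5
CMP r3, #11  (cmp 5,11)
After step 8: r3 = 5.

5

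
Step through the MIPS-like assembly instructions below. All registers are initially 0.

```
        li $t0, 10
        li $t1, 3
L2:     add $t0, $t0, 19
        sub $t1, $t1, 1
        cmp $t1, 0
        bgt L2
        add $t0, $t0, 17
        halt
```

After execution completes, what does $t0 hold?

84

after li $t0, 10: $t0=10
after li $t1, 3: $t1=3
after add $t0, $t0, 19: $t0=10+19=29
after sub $t1, $t1, 1: $t1=3-1=2
cmp $t1, 0  (cmp 2,0)
bgt L2: taken
after add $t0, $t0, 19: $t0=29+19=48
after sub $t1, $t1, 1: $t1=2-1=1
cmp $t1, 0  (cmp 1,0)
bgt L2: taken
after add $t0, $t0, 19: $t0=48+19=67
after sub $t1, $t1, 1: $t1=1-1=0
cmp $t1, 0  (cmp 0,0)
bgt L2: not taken
after add $t0, $t0, 17: $t0=67+17=84
halt.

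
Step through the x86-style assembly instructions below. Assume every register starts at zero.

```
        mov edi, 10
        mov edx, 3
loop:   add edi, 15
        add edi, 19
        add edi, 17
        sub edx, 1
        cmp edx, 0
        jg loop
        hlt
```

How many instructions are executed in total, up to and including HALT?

21

after mov edi, 10: edi=10
after mov edx, 3: edx=3
after add edi, 15: edi=10+15=25
after add edi, 19: edi=25+19=44
after add edi, 17: edi=44+17=61
after sub edx, 1: edx=3-1=2
cmp edx, 0  (cmp 2,0)
jg loop: taken
after add edi, 15: edi=61+15=76
after add edi, 19: edi=76+19=95
after add edi, 17: edi=95+17=112
after sub edx, 1: edx=2-1=1
cmp edx, 0  (cmp 1,0)
jg loop: taken
after add edi, 15: edi=112+15=127
after add edi, 19: edi=127+19=146
after add edi, 17: edi=146+17=163
after sub edx, 1: edx=1-1=0
cmp edx, 0  (cmp 0,0)
jg loop: not taken
halt.
Total executed instructions: 21.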